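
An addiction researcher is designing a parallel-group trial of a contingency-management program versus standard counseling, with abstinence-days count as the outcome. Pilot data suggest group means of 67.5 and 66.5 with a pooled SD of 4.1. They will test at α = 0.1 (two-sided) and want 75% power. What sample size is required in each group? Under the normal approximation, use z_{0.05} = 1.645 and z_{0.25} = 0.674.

n = 181 per group

Cohen's d = |M₁ − M₂| / SD_pooled = |67.5 − 66.5| / 4.1 = 1.0 / 4.1 = 0.244.
For two independent groups with equal n: n = 2·((z_{α/2} + z_β) / d)².
z_{α/2} + z_β = 1.645 + 0.674 = 2.319.
n = 2 × (2.319 / 0.244)² = 2 × 9.504² = 2 × 90.33 = 180.7.
Round up to the next whole participant.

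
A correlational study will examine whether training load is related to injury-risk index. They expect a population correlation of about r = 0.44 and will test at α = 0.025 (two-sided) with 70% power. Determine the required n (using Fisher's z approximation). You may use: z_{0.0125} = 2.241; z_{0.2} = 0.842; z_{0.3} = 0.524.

Fisher's z: C = ½·ln((1+r)/(1−r)) = ½·ln(2.5714) = 0.4722.
n = ((z_{α/2} + z_β)/C)² + 3.
(2.241 + 0.524) / 0.4722 = 2.765 / 0.4722 = 5.856.
n = 5.856² + 3 = 34.29 + 3 = 37.3.
Round up.

n = 38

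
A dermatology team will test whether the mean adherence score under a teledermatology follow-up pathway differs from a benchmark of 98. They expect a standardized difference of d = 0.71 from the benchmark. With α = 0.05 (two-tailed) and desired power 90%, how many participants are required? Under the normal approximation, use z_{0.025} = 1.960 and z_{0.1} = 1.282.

n = 21

For a one-sample test: n = ((z_{α/2} + z_β) / d)².
z_{α/2} + z_β = 1.960 + 1.282 = 3.242.
n = (3.242 / 0.71)² = 4.566² = 20.85.
Round up.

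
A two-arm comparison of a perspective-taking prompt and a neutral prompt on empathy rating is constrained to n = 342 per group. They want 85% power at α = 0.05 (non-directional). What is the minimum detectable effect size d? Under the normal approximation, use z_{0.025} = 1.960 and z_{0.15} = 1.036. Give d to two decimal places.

d_min ≈ 0.23

For two independent groups of n = 342 each: d_min = (z_{α/2} + z_β)·√(2/n).
z-sum = 1.960 + 1.036 = 2.996.
d_min = 2.996 × √(2/342) = 2.996 × 0.0765 = 0.229.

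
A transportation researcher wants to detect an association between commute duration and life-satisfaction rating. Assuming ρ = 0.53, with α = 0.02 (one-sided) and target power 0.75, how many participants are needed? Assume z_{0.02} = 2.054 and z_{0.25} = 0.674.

Fisher's z: C = ½·ln((1+r)/(1−r)) = ½·ln(3.2553) = 0.5901.
n = ((z_{α} + z_β)/C)² + 3.
(2.054 + 0.674) / 0.5901 = 2.728 / 0.5901 = 4.623.
n = 4.623² + 3 = 21.37 + 3 = 24.4.
Round up.

n = 25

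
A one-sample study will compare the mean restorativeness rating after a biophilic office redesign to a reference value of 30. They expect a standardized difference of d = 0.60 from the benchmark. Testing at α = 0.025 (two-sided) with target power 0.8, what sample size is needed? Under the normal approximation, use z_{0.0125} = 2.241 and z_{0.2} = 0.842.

n = 27

For a one-sample test: n = ((z_{α/2} + z_β) / d)².
z_{α/2} + z_β = 2.241 + 0.842 = 3.083.
n = (3.083 / 0.60)² = 5.138² = 26.40.
Round up.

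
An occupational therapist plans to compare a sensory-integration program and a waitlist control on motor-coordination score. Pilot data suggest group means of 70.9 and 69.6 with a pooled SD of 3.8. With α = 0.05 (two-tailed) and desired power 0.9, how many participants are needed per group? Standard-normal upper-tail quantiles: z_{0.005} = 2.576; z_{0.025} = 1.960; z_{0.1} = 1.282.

n = 180 per group

Cohen's d = |M₁ − M₂| / SD_pooled = |70.9 − 69.6| / 3.8 = 1.3 / 3.8 = 0.342.
For two independent groups with equal n: n = 2·((z_{α/2} + z_β) / d)².
z_{α/2} + z_β = 1.960 + 1.282 = 3.242.
n = 2 × (3.242 / 0.342)² = 2 × 9.480² = 2 × 89.86 = 179.7.
Round up to the next whole participant.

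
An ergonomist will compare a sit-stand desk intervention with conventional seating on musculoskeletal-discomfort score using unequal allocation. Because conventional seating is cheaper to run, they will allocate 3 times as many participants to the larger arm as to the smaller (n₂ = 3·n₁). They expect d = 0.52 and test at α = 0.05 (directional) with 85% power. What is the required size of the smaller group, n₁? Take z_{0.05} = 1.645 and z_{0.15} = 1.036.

n₁ = 36

With allocation ratio k = n₂/n₁ = 3, Var(x̄₁−x̄₂) = σ²(1/n₁ + 1/(k·n₁)) = σ²·(k+1)/(k·n₁).
So n₁ = (1 + 1/k)·((z_{α} + z_β)/d)² = 1.333 × (2.681/0.52)².
n₁ = 1.333 × 26.58 = 35.4.
Round up: n₁ = 36, giving n₂ = 3 × 36 = 108.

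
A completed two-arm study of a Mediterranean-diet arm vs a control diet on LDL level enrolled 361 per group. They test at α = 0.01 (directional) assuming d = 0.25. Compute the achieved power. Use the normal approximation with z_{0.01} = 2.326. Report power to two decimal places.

For two equal groups, power = Φ(d·√(n/2) − z_{α}).
d·√(n/2) = 0.25 × √(361/2) = 0.25 × 13.435 = 3.359.
z_β = 3.359 − 2.326 = 1.033.
Power = Φ(1.033) = 0.849.

power ≈ 0.85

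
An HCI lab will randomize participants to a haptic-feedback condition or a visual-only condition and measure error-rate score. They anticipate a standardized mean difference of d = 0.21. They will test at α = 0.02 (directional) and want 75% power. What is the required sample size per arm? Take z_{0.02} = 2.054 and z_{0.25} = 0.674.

n = 338 per group

For two independent groups with equal n: n = 2·((z_{α} + z_β) / d)².
z_{α} + z_β = 2.054 + 0.674 = 2.728.
n = 2 × (2.728 / 0.21)² = 2 × 12.990² = 2 × 168.75 = 337.5.
Round up to the next whole participant.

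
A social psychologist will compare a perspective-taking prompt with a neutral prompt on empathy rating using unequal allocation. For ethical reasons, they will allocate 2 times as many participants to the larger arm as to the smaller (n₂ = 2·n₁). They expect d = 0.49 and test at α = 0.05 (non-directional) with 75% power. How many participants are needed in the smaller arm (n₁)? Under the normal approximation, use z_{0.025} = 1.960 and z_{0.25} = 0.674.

n₁ = 44

With allocation ratio k = n₂/n₁ = 2, Var(x̄₁−x̄₂) = σ²(1/n₁ + 1/(k·n₁)) = σ²·(k+1)/(k·n₁).
So n₁ = (1 + 1/k)·((z_{α/2} + z_β)/d)² = 1.500 × (2.634/0.49)².
n₁ = 1.500 × 28.90 = 43.3.
Round up: n₁ = 44, giving n₂ = 2 × 44 = 88.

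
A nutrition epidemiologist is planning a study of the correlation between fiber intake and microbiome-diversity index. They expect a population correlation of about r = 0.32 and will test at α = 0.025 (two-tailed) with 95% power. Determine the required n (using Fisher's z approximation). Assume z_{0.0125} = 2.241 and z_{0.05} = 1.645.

n = 141

Fisher's z: C = ½·ln((1+r)/(1−r)) = ½·ln(1.9412) = 0.3316.
n = ((z_{α/2} + z_β)/C)² + 3.
(2.241 + 1.645) / 0.3316 = 3.886 / 0.3316 = 11.719.
n = 11.719² + 3 = 137.33 + 3 = 140.3.
Round up.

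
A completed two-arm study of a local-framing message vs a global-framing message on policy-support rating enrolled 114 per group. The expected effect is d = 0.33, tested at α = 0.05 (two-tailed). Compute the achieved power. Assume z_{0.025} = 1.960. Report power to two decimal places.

power ≈ 0.70

For two equal groups, power = Φ(d·√(n/2) − z_{α/2}).
d·√(n/2) = 0.33 × √(114/2) = 0.33 × 7.550 = 2.491.
z_β = 2.491 − 1.960 = 0.531.
Power = Φ(0.531) = 0.702.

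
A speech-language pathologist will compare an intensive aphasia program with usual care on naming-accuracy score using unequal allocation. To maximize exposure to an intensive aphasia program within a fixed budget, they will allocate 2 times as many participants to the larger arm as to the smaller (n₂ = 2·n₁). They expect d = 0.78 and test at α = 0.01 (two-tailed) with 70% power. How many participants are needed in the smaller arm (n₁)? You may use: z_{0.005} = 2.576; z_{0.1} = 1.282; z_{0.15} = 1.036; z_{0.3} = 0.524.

With allocation ratio k = n₂/n₁ = 2, Var(x̄₁−x̄₂) = σ²(1/n₁ + 1/(k·n₁)) = σ²·(k+1)/(k·n₁).
So n₁ = (1 + 1/k)·((z_{α/2} + z_β)/d)² = 1.500 × (3.100/0.78)².
n₁ = 1.500 × 15.80 = 23.7.
Round up: n₁ = 24, giving n₂ = 2 × 24 = 48.

n₁ = 24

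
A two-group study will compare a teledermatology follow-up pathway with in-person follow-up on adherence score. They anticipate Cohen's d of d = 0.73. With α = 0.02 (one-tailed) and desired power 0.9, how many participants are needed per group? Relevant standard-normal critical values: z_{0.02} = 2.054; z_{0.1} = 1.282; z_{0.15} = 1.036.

For two independent groups with equal n: n = 2·((z_{α} + z_β) / d)².
z_{α} + z_β = 2.054 + 1.282 = 3.336.
n = 2 × (3.336 / 0.73)² = 2 × 4.570² = 2 × 20.88 = 41.8.
Round up to the next whole participant.

n = 42 per group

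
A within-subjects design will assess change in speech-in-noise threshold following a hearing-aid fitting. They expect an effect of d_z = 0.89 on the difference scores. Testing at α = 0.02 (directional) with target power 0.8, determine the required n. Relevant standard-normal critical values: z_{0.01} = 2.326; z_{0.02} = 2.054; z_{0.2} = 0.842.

n = 11 pairs

For a paired (one-sample on differences) test: n = ((z_{α} + z_β) / d)².
z_{α} + z_β = 2.054 + 0.842 = 2.896.
n = (2.896 / 0.89)² = 3.254² = 10.59.
Round up.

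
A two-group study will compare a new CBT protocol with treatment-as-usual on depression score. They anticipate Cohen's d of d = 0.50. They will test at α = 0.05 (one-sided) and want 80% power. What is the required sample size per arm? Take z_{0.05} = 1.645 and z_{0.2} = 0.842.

For two independent groups with equal n: n = 2·((z_{α} + z_β) / d)².
z_{α} + z_β = 1.645 + 0.842 = 2.487.
n = 2 × (2.487 / 0.50)² = 2 × 4.974² = 2 × 24.74 = 49.5.
Round up to the next whole participant.

n = 50 per group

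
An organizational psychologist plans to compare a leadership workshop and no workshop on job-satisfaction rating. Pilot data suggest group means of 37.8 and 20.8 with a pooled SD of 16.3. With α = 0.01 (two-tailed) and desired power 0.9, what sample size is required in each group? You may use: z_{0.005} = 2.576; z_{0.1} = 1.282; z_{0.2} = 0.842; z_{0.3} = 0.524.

Cohen's d = |M₁ − M₂| / SD_pooled = |37.8 − 20.8| / 16.3 = 17.0 / 16.3 = 1.043.
For two independent groups with equal n: n = 2·((z_{α/2} + z_β) / d)².
z_{α/2} + z_β = 2.576 + 1.282 = 3.858.
n = 2 × (3.858 / 1.043)² = 2 × 3.699² = 2 × 13.68 = 27.4.
Round up to the next whole participant.

n = 28 per group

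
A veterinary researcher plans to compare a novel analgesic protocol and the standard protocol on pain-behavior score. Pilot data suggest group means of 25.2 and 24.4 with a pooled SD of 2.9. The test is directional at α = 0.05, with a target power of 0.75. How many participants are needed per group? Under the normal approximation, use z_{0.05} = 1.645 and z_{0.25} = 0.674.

Cohen's d = |M₁ − M₂| / SD_pooled = |25.2 − 24.4| / 2.9 = 0.8 / 2.9 = 0.276.
For two independent groups with equal n: n = 2·((z_{α} + z_β) / d)².
z_{α} + z_β = 1.645 + 0.674 = 2.319.
n = 2 × (2.319 / 0.276)² = 2 × 8.402² = 2 × 70.60 = 141.2.
Round up to the next whole participant.

n = 142 per group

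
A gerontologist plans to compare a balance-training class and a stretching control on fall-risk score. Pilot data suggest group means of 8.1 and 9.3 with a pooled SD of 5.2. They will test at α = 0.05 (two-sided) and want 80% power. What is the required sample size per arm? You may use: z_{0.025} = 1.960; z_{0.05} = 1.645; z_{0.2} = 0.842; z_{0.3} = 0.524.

n = 295 per group

Cohen's d = |M₁ − M₂| / SD_pooled = |8.1 − 9.3| / 5.2 = 1.2 / 5.2 = 0.231.
For two independent groups with equal n: n = 2·((z_{α/2} + z_β) / d)².
z_{α/2} + z_β = 1.960 + 0.842 = 2.802.
n = 2 × (2.802 / 0.231)² = 2 × 12.130² = 2 × 147.13 = 294.3.
Round up to the next whole participant.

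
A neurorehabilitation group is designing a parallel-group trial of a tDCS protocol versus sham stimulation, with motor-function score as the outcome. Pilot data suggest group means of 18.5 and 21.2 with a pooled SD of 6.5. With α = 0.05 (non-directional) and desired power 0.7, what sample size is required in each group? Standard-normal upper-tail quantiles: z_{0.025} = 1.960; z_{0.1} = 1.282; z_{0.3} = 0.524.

n = 72 per group

Cohen's d = |M₁ − M₂| / SD_pooled = |18.5 − 21.2| / 6.5 = 2.7 / 6.5 = 0.415.
For two independent groups with equal n: n = 2·((z_{α/2} + z_β) / d)².
z_{α/2} + z_β = 1.960 + 0.524 = 2.484.
n = 2 × (2.484 / 0.415)² = 2 × 5.986² = 2 × 35.83 = 71.7.
Round up to the next whole participant.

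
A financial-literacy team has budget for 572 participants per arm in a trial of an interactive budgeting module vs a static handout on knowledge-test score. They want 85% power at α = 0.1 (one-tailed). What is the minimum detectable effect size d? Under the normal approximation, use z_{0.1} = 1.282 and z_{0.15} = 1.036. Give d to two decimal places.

For two independent groups of n = 572 each: d_min = (z_{α} + z_β)·√(2/n).
z-sum = 1.282 + 1.036 = 2.318.
d_min = 2.318 × √(2/572) = 2.318 × 0.0591 = 0.137.

d_min ≈ 0.14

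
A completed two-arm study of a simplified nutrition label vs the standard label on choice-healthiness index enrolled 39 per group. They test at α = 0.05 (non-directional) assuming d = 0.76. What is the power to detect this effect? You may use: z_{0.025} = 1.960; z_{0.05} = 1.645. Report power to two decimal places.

For two equal groups, power = Φ(d·√(n/2) − z_{α/2}).
d·√(n/2) = 0.76 × √(39/2) = 0.76 × 4.416 = 3.356.
z_β = 3.356 − 1.960 = 1.396.
Power = Φ(1.396) = 0.919.

power ≈ 0.92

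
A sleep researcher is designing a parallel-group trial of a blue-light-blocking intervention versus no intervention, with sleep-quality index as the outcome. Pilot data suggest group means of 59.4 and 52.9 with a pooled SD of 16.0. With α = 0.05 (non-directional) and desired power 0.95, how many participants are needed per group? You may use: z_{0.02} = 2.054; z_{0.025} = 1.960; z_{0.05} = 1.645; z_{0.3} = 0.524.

n = 158 per group

Cohen's d = |M₁ − M₂| / SD_pooled = |59.4 − 52.9| / 16.0 = 6.5 / 16.0 = 0.406.
For two independent groups with equal n: n = 2·((z_{α/2} + z_β) / d)².
z_{α/2} + z_β = 1.960 + 1.645 = 3.605.
n = 2 × (3.605 / 0.406)² = 2 × 8.879² = 2 × 78.84 = 157.7.
Round up to the next whole participant.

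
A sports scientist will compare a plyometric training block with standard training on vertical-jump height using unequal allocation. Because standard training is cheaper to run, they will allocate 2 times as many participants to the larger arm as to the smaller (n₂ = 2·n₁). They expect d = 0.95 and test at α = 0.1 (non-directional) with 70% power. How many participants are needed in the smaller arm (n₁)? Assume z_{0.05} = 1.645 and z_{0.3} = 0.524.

n₁ = 8

With allocation ratio k = n₂/n₁ = 2, Var(x̄₁−x̄₂) = σ²(1/n₁ + 1/(k·n₁)) = σ²·(k+1)/(k·n₁).
So n₁ = (1 + 1/k)·((z_{α/2} + z_β)/d)² = 1.500 × (2.169/0.95)².
n₁ = 1.500 × 5.21 = 7.8.
Round up: n₁ = 8, giving n₂ = 2 × 8 = 16.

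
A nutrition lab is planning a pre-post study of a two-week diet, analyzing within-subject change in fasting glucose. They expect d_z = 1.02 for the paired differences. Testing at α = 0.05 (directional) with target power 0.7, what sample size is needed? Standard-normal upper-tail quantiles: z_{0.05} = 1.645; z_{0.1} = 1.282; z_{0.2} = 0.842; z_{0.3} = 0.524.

n = 5 pairs

For a paired (one-sample on differences) test: n = ((z_{α} + z_β) / d)².
z_{α} + z_β = 1.645 + 0.524 = 2.169.
n = (2.169 / 1.02)² = 2.126² = 4.52.
Round up.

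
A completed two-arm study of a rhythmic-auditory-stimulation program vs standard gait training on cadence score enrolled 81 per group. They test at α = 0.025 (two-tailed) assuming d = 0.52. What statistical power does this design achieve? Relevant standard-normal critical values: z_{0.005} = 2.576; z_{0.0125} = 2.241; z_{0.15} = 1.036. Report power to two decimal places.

For two equal groups, power = Φ(d·√(n/2) − z_{α/2}).
d·√(n/2) = 0.52 × √(81/2) = 0.52 × 6.364 = 3.309.
z_β = 3.309 − 2.241 = 1.068.
Power = Φ(1.068) = 0.857.

power ≈ 0.86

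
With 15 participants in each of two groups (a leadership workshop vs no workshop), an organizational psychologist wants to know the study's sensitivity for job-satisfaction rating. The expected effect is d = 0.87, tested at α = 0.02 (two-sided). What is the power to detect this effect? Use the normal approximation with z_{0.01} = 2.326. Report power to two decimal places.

For two equal groups, power = Φ(d·√(n/2) − z_{α/2}).
d·√(n/2) = 0.87 × √(15/2) = 0.87 × 2.739 = 2.383.
z_β = 2.383 − 2.326 = 0.057.
Power = Φ(0.057) = 0.523.

power ≈ 0.52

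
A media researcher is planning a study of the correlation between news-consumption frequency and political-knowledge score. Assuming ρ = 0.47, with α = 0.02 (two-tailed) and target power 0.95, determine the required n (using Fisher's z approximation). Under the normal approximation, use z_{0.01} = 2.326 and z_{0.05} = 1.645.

Fisher's z: C = ½·ln((1+r)/(1−r)) = ½·ln(2.7736) = 0.5101.
n = ((z_{α/2} + z_β)/C)² + 3.
(2.326 + 1.645) / 0.5101 = 3.971 / 0.5101 = 7.785.
n = 7.785² + 3 = 60.60 + 3 = 63.6.
Round up.

n = 64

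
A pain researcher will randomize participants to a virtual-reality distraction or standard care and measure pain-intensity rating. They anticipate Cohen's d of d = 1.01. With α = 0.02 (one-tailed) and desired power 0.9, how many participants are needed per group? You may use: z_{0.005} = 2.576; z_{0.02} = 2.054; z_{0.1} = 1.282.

For two independent groups with equal n: n = 2·((z_{α} + z_β) / d)².
z_{α} + z_β = 2.054 + 1.282 = 3.336.
n = 2 × (3.336 / 1.01)² = 2 × 3.303² = 2 × 10.91 = 21.8.
Round up to the next whole participant.

n = 22 per group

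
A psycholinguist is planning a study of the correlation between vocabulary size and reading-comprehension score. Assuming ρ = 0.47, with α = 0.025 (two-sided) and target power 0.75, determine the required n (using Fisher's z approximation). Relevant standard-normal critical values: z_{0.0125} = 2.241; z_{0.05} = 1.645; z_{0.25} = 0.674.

Fisher's z: C = ½·ln((1+r)/(1−r)) = ½·ln(2.7736) = 0.5101.
n = ((z_{α/2} + z_β)/C)² + 3.
(2.241 + 0.674) / 0.5101 = 2.915 / 0.5101 = 5.715.
n = 5.715² + 3 = 32.66 + 3 = 35.7.
Round up.

n = 36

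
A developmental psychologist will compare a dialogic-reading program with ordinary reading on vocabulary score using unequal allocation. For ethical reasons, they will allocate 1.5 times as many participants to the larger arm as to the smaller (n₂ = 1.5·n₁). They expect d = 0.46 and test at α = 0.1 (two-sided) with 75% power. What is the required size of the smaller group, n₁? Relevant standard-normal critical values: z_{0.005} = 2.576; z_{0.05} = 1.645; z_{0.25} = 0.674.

n₁ = 43

With allocation ratio k = n₂/n₁ = 1.5, Var(x̄₁−x̄₂) = σ²(1/n₁ + 1/(k·n₁)) = σ²·(k+1)/(k·n₁).
So n₁ = (1 + 1/k)·((z_{α/2} + z_β)/d)² = 1.667 × (2.319/0.46)².
n₁ = 1.667 × 25.41 = 42.4.
Round up: n₁ = 43, giving n₂ = ⌈1.5 × 43⌉ = ⌈64.5⌉ = 65.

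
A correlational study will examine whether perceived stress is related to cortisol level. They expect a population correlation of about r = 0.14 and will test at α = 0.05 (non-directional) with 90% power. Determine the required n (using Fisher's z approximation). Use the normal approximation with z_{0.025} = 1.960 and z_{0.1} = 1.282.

n = 533

Fisher's z: C = ½·ln((1+r)/(1−r)) = ½·ln(1.3256) = 0.1409.
n = ((z_{α/2} + z_β)/C)² + 3.
(1.960 + 1.282) / 0.1409 = 3.242 / 0.1409 = 23.009.
n = 23.009² + 3 = 529.42 + 3 = 532.4.
Round up.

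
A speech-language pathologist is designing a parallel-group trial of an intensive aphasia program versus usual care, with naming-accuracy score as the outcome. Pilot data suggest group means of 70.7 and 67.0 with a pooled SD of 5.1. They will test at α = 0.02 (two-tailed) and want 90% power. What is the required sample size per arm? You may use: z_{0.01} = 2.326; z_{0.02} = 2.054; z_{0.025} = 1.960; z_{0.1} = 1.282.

n = 50 per group

Cohen's d = |M₁ − M₂| / SD_pooled = |70.7 − 67.0| / 5.1 = 3.7 / 5.1 = 0.725.
For two independent groups with equal n: n = 2·((z_{α/2} + z_β) / d)².
z_{α/2} + z_β = 2.326 + 1.282 = 3.608.
n = 2 × (3.608 / 0.725)² = 2 × 4.977² = 2 × 24.77 = 49.5.
Round up to the next whole participant.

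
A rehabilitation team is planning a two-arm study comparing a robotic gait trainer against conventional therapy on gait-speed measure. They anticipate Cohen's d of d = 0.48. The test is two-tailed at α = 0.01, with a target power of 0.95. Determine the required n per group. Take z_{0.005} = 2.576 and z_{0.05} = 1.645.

For two independent groups with equal n: n = 2·((z_{α/2} + z_β) / d)².
z_{α/2} + z_β = 2.576 + 1.645 = 4.221.
n = 2 × (4.221 / 0.48)² = 2 × 8.794² = 2 × 77.33 = 154.7.
Round up to the next whole participant.

n = 155 per group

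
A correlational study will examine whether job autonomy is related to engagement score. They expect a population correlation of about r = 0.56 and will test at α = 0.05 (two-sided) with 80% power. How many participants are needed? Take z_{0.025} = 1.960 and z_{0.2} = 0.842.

Fisher's z: C = ½·ln((1+r)/(1−r)) = ½·ln(3.5455) = 0.6328.
n = ((z_{α/2} + z_β)/C)² + 3.
(1.960 + 0.842) / 0.6328 = 2.802 / 0.6328 = 4.428.
n = 4.428² + 3 = 19.61 + 3 = 22.6.
Round up.

n = 23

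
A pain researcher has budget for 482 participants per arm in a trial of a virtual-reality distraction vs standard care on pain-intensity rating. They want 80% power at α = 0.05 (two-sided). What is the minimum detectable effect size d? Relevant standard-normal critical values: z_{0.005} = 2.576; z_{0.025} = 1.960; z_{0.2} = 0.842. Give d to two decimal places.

d_min ≈ 0.18

For two independent groups of n = 482 each: d_min = (z_{α/2} + z_β)·√(2/n).
z-sum = 1.960 + 0.842 = 2.802.
d_min = 2.802 × √(2/482) = 2.802 × 0.0644 = 0.180.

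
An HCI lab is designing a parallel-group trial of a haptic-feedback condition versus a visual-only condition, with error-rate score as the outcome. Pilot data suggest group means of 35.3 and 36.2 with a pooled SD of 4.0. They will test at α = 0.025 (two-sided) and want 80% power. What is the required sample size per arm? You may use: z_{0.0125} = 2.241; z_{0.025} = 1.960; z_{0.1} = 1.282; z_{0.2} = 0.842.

Cohen's d = |M₁ − M₂| / SD_pooled = |35.3 − 36.2| / 4.0 = 0.9 / 4.0 = 0.225.
For two independent groups with equal n: n = 2·((z_{α/2} + z_β) / d)².
z_{α/2} + z_β = 2.241 + 0.842 = 3.083.
n = 2 × (3.083 / 0.225)² = 2 × 13.702² = 2 × 187.75 = 375.5.
Round up to the next whole participant.

n = 376 per group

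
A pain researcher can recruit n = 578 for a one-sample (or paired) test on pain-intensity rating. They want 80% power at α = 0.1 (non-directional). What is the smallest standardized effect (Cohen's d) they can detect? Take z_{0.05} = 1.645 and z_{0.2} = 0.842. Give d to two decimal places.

For a single sample (or paired design) of n = 578: d_min = (z_{α/2} + z_β)/√n.
z-sum = 1.645 + 0.842 = 2.487.
d_min = 2.487 / √578 = 2.487 / 24.042 = 0.103.

d_min ≈ 0.10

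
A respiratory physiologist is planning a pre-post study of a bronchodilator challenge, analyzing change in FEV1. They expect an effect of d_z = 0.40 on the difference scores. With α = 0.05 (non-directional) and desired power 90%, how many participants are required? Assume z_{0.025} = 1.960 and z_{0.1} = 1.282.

For a paired (one-sample on differences) test: n = ((z_{α/2} + z_β) / d)².
z_{α/2} + z_β = 1.960 + 1.282 = 3.242.
n = (3.242 / 0.40)² = 8.105² = 65.69.
Round up.

n = 66 pairs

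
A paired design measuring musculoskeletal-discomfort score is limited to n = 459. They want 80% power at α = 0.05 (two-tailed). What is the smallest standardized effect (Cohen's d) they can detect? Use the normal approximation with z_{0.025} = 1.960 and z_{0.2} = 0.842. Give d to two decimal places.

For a single sample (or paired design) of n = 459: d_min = (z_{α/2} + z_β)/√n.
z-sum = 1.960 + 0.842 = 2.802.
d_min = 2.802 / √459 = 2.802 / 21.424 = 0.131.

d_min ≈ 0.13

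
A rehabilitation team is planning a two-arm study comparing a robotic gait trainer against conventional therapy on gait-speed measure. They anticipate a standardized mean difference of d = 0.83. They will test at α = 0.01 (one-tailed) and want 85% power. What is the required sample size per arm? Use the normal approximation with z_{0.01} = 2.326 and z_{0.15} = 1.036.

For two independent groups with equal n: n = 2·((z_{α} + z_β) / d)².
z_{α} + z_β = 2.326 + 1.036 = 3.362.
n = 2 × (3.362 / 0.83)² = 2 × 4.051² = 2 × 16.41 = 32.8.
Round up to the next whole participant.

n = 33 per group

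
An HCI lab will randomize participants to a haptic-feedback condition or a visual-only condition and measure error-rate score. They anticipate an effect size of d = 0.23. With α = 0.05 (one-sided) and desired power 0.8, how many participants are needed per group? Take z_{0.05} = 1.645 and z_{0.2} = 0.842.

n = 234 per group

For two independent groups with equal n: n = 2·((z_{α} + z_β) / d)².
z_{α} + z_β = 1.645 + 0.842 = 2.487.
n = 2 × (2.487 / 0.23)² = 2 × 10.813² = 2 × 116.92 = 233.8.
Round up to the next whole participant.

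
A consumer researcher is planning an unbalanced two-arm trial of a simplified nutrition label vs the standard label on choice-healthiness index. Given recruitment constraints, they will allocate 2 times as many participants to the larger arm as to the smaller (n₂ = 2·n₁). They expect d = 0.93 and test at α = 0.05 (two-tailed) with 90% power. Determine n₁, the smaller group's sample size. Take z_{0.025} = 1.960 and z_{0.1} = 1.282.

n₁ = 19

With allocation ratio k = n₂/n₁ = 2, Var(x̄₁−x̄₂) = σ²(1/n₁ + 1/(k·n₁)) = σ²·(k+1)/(k·n₁).
So n₁ = (1 + 1/k)·((z_{α/2} + z_β)/d)² = 1.500 × (3.242/0.93)².
n₁ = 1.500 × 12.15 = 18.2.
Round up: n₁ = 19, giving n₂ = 2 × 19 = 38.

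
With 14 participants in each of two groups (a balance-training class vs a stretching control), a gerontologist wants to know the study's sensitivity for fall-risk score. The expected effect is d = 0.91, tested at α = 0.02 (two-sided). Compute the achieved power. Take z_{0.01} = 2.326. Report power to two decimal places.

For two equal groups, power = Φ(d·√(n/2) − z_{α/2}).
d·√(n/2) = 0.91 × √(14/2) = 0.91 × 2.646 = 2.408.
z_β = 2.408 − 2.326 = 0.082.
Power = Φ(0.082) = 0.533.

power ≈ 0.53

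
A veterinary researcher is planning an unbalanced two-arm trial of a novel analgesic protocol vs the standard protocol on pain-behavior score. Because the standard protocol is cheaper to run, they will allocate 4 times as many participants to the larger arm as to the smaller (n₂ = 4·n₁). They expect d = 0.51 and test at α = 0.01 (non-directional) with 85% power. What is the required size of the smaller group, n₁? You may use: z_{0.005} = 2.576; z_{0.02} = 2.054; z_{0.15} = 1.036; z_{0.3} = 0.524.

n₁ = 63

With allocation ratio k = n₂/n₁ = 4, Var(x̄₁−x̄₂) = σ²(1/n₁ + 1/(k·n₁)) = σ²·(k+1)/(k·n₁).
So n₁ = (1 + 1/k)·((z_{α/2} + z_β)/d)² = 1.250 × (3.612/0.51)².
n₁ = 1.250 × 50.16 = 62.7.
Round up: n₁ = 63, giving n₂ = 4 × 63 = 252.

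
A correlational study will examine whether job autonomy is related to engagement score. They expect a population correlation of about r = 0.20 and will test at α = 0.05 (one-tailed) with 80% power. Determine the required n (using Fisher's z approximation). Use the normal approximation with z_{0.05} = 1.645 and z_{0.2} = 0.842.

n = 154

Fisher's z: C = ½·ln((1+r)/(1−r)) = ½·ln(1.5000) = 0.2027.
n = ((z_{α} + z_β)/C)² + 3.
(1.645 + 0.842) / 0.2027 = 2.487 / 0.2027 = 12.269.
n = 12.269² + 3 = 150.54 + 3 = 153.5.
Round up.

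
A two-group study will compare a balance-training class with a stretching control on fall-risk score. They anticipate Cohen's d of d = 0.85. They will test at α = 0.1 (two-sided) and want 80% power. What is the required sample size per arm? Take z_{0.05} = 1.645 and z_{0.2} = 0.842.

n = 18 per group

For two independent groups with equal n: n = 2·((z_{α/2} + z_β) / d)².
z_{α/2} + z_β = 1.645 + 0.842 = 2.487.
n = 2 × (2.487 / 0.85)² = 2 × 2.926² = 2 × 8.56 = 17.1.
Round up to the next whole participant.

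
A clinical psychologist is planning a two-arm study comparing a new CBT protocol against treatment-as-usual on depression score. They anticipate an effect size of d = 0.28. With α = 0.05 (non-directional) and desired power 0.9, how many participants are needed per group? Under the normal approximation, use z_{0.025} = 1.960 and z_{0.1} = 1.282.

n = 269 per group

For two independent groups with equal n: n = 2·((z_{α/2} + z_β) / d)².
z_{α/2} + z_β = 1.960 + 1.282 = 3.242.
n = 2 × (3.242 / 0.28)² = 2 × 11.579² = 2 × 134.06 = 268.1.
Round up to the next whole participant.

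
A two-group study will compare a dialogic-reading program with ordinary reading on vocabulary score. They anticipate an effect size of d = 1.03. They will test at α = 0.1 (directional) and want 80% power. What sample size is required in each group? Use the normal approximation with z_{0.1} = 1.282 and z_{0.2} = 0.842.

n = 9 per group

For two independent groups with equal n: n = 2·((z_{α} + z_β) / d)².
z_{α} + z_β = 1.282 + 0.842 = 2.124.
n = 2 × (2.124 / 1.03)² = 2 × 2.062² = 2 × 4.25 = 8.5.
Round up to the next whole participant.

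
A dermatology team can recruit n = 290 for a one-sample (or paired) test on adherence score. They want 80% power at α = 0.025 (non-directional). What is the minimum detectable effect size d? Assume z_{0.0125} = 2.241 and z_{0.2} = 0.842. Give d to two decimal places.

d_min ≈ 0.18

For a single sample (or paired design) of n = 290: d_min = (z_{α/2} + z_β)/√n.
z-sum = 2.241 + 0.842 = 3.083.
d_min = 3.083 / √290 = 3.083 / 17.029 = 0.181.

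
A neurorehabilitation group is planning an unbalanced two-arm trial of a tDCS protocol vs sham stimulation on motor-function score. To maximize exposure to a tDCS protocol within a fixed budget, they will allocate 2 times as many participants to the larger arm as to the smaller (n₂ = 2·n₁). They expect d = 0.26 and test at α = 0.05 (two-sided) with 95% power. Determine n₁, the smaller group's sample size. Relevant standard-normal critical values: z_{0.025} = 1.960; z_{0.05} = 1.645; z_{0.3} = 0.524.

With allocation ratio k = n₂/n₁ = 2, Var(x̄₁−x̄₂) = σ²(1/n₁ + 1/(k·n₁)) = σ²·(k+1)/(k·n₁).
So n₁ = (1 + 1/k)·((z_{α/2} + z_β)/d)² = 1.500 × (3.605/0.26)².
n₁ = 1.500 × 192.25 = 288.4.
Round up: n₁ = 289, giving n₂ = 2 × 289 = 578.

n₁ = 289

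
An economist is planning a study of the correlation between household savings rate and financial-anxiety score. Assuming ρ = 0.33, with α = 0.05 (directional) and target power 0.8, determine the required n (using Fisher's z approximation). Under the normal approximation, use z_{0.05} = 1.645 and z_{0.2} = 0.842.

Fisher's z: C = ½·ln((1+r)/(1−r)) = ½·ln(1.9851) = 0.3428.
n = ((z_{α} + z_β)/C)² + 3.
(1.645 + 0.842) / 0.3428 = 2.487 / 0.3428 = 7.255.
n = 7.255² + 3 = 52.63 + 3 = 55.6.
Round up.

n = 56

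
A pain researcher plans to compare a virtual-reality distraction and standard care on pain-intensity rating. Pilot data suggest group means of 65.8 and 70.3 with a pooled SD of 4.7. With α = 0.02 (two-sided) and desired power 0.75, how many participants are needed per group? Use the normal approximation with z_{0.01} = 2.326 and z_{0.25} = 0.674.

Cohen's d = |M₁ − M₂| / SD_pooled = |65.8 − 70.3| / 4.7 = 4.5 / 4.7 = 0.957.
For two independent groups with equal n: n = 2·((z_{α/2} + z_β) / d)².
z_{α/2} + z_β = 2.326 + 0.674 = 3.000.
n = 2 × (3.000 / 0.957)² = 2 × 3.135² = 2 × 9.83 = 19.7.
Round up to the next whole participant.

n = 20 per group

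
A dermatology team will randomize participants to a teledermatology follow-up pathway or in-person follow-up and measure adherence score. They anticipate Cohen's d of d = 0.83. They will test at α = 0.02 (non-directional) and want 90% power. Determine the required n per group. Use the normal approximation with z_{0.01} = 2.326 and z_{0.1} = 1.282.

n = 38 per group

For two independent groups with equal n: n = 2·((z_{α/2} + z_β) / d)².
z_{α/2} + z_β = 2.326 + 1.282 = 3.608.
n = 2 × (3.608 / 0.83)² = 2 × 4.347² = 2 × 18.90 = 37.8.
Round up to the next whole participant.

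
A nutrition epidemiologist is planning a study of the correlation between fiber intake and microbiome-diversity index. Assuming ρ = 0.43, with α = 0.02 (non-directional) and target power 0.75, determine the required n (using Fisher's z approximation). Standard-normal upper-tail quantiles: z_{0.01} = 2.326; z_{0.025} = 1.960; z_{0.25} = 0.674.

n = 46

Fisher's z: C = ½·ln((1+r)/(1−r)) = ½·ln(2.5088) = 0.4599.
n = ((z_{α/2} + z_β)/C)² + 3.
(2.326 + 0.674) / 0.4599 = 3.000 / 0.4599 = 6.523.
n = 6.523² + 3 = 42.55 + 3 = 45.6.
Round up.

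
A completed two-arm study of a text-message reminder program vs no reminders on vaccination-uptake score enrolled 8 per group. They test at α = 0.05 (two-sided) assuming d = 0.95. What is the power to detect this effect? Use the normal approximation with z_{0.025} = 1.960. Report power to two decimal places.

power ≈ 0.48

For two equal groups, power = Φ(d·√(n/2) − z_{α/2}).
d·√(n/2) = 0.95 × √(8/2) = 0.95 × 2.000 = 1.900.
z_β = 1.900 − 1.960 = -0.060.
Power = Φ(-0.060) = 0.476.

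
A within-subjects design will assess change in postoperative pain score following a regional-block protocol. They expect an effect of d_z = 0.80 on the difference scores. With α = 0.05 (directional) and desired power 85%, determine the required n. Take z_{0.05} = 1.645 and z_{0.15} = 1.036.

For a paired (one-sample on differences) test: n = ((z_{α} + z_β) / d)².
z_{α} + z_β = 1.645 + 1.036 = 2.681.
n = (2.681 / 0.80)² = 3.351² = 11.23.
Round up.

n = 12 pairs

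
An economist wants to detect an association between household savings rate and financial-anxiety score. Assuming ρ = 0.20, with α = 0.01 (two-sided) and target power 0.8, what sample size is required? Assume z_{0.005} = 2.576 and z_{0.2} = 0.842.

Fisher's z: C = ½·ln((1+r)/(1−r)) = ½·ln(1.5000) = 0.2027.
n = ((z_{α/2} + z_β)/C)² + 3.
(2.576 + 0.842) / 0.2027 = 3.418 / 0.2027 = 16.862.
n = 16.862² + 3 = 284.34 + 3 = 287.3.
Round up.

n = 288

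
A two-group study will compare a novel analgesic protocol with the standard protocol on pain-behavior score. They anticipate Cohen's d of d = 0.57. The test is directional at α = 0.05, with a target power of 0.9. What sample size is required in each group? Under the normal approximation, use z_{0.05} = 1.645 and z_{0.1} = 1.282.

For two independent groups with equal n: n = 2·((z_{α} + z_β) / d)².
z_{α} + z_β = 1.645 + 1.282 = 2.927.
n = 2 × (2.927 / 0.57)² = 2 × 5.135² = 2 × 26.37 = 52.7.
Round up to the next whole participant.

n = 53 per group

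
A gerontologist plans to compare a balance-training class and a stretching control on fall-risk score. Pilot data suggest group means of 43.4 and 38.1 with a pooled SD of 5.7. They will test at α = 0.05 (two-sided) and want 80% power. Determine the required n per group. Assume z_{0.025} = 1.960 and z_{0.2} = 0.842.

Cohen's d = |M₁ − M₂| / SD_pooled = |43.4 − 38.1| / 5.7 = 5.3 / 5.7 = 0.930.
For two independent groups with equal n: n = 2·((z_{α/2} + z_β) / d)².
z_{α/2} + z_β = 1.960 + 0.842 = 2.802.
n = 2 × (2.802 / 0.930)² = 2 × 3.013² = 2 × 9.08 = 18.2.
Round up to the next whole participant.

n = 19 per group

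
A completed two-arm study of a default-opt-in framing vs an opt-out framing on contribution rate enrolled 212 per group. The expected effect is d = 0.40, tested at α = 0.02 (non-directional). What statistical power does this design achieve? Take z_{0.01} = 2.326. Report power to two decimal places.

power ≈ 0.96

For two equal groups, power = Φ(d·√(n/2) − z_{α/2}).
d·√(n/2) = 0.40 × √(212/2) = 0.40 × 10.296 = 4.118.
z_β = 4.118 − 2.326 = 1.792.
Power = Φ(1.792) = 0.963.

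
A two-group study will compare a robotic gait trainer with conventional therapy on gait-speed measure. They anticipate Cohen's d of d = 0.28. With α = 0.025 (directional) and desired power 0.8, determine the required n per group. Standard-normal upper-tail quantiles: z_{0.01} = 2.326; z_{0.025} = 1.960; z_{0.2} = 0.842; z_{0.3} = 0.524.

n = 201 per group

For two independent groups with equal n: n = 2·((z_{α} + z_β) / d)².
z_{α} + z_β = 1.960 + 0.842 = 2.802.
n = 2 × (2.802 / 0.28)² = 2 × 10.007² = 2 × 100.14 = 200.3.
Round up to the next whole participant.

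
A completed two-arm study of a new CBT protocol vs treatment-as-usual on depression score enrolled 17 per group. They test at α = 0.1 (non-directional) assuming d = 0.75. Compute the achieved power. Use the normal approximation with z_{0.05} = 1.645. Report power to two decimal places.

For two equal groups, power = Φ(d·√(n/2) − z_{α/2}).
d·√(n/2) = 0.75 × √(17/2) = 0.75 × 2.915 = 2.187.
z_β = 2.187 − 1.645 = 0.542.
Power = Φ(0.542) = 0.706.

power ≈ 0.71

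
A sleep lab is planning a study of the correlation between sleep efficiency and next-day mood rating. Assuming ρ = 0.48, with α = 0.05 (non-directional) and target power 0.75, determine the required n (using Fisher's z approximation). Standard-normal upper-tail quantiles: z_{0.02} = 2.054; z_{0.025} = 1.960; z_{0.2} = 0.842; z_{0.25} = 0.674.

n = 29

Fisher's z: C = ½·ln((1+r)/(1−r)) = ½·ln(2.8462) = 0.5230.
n = ((z_{α/2} + z_β)/C)² + 3.
(1.960 + 0.674) / 0.5230 = 2.634 / 0.5230 = 5.036.
n = 5.036² + 3 = 25.36 + 3 = 28.4.
Round up.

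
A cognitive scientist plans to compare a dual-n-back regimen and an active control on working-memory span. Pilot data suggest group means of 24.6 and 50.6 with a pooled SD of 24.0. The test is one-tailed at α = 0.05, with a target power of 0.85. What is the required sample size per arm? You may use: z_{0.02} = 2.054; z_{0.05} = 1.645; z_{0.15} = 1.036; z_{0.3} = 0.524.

Cohen's d = |M₁ − M₂| / SD_pooled = |24.6 − 50.6| / 24.0 = 26.0 / 24.0 = 1.083.
For two independent groups with equal n: n = 2·((z_{α} + z_β) / d)².
z_{α} + z_β = 1.645 + 1.036 = 2.681.
n = 2 × (2.681 / 1.083)² = 2 × 2.476² = 2 × 6.13 = 12.3.
Round up to the next whole participant.

n = 13 per group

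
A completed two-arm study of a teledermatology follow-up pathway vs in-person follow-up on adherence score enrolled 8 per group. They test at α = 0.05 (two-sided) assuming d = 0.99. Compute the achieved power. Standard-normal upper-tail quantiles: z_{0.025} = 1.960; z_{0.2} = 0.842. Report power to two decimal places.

For two equal groups, power = Φ(d·√(n/2) − z_{α/2}).
d·√(n/2) = 0.99 × √(8/2) = 0.99 × 2.000 = 1.980.
z_β = 1.980 − 1.960 = 0.020.
Power = Φ(0.020) = 0.508.

power ≈ 0.51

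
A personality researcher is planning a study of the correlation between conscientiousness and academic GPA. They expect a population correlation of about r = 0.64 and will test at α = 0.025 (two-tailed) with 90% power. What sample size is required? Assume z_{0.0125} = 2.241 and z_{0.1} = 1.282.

n = 25

Fisher's z: C = ½·ln((1+r)/(1−r)) = ½·ln(4.5556) = 0.7582.
n = ((z_{α/2} + z_β)/C)² + 3.
(2.241 + 1.282) / 0.7582 = 3.523 / 0.7582 = 4.647.
n = 4.647² + 3 = 21.59 + 3 = 24.6.
Round up.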